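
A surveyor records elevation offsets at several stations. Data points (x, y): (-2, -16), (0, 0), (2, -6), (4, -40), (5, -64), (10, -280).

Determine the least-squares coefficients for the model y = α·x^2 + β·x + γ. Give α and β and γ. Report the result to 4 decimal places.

Setting ∂/∂α … = 0 gives: 10913·α + 1189·β + 149·γ = -30328;  1189·α + 149·β + 19·γ = -3260;  149·α + 19·β + 6·γ = -406.
(Σx^2·x^2 = 10913, Σx^2·x = 1189, Σx^2 = 149, Σx·x = 149, Σx = 19, Σ1 = 6, Σx^2·y = -30328, Σx·y = -3260, Σy = -406.)
Inverting the 3×3 Gram matrix, [α, β, γ]ᵀ = [-7357/2431, 5365/2431, 1212/2431]ᵀ.

α = -3.0263, β = 2.2069, γ = 0.4986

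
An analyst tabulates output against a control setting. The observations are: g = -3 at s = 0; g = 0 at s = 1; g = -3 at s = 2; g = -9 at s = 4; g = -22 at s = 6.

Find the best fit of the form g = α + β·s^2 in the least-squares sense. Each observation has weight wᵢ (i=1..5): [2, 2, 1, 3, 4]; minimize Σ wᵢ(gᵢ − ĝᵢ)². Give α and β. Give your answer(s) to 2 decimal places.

α = -0.77, β = -0.58

MᵀWM·[α, β]ᵀ = MᵀWg reads: 12·α + 198·β = -124;  198·α + 5970·β = -3612.
Δ = 12·5970 − 198² = 32436.
α = ((-124)·5970 − 198·(-3612))/32436 = -2092/2703; β = (12·(-3612) − 198·(-124))/32436 = -522/901.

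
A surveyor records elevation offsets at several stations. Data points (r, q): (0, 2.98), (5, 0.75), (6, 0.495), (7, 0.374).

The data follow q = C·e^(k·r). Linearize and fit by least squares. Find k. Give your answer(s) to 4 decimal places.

k = -0.2956

With ln qᵢ as the transformed response and rᵢ as the regressor:
Σr = 18.0000, Σ(r)² = 110.0000, Σln q = -0.8825, Σr·ln q = -12.5421.
Normal system: [[110.0000, 18.0000]; [18.0000, 4]]·[k, ln C]ᵀ = [-12.5421, -0.8825]ᵀ.
Slope k = (n·Σr·ln q − Σr·Σln q)/(n·Σ(r)² − (Σr)²) = (4·-12.5421 − 18.0000·-0.8825)/116.0000 = -0.29555; ln C = (Σln q − k·Σr)/n = 1.10938.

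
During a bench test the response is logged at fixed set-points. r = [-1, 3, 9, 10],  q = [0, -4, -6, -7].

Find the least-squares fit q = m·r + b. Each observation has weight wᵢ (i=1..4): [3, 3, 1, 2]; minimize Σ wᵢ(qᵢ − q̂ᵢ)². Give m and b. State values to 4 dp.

m = -0.6036, b = -1.2084

With design matrix M, MᵀWM = [[311, 35]; [35, 9]] and MᵀWq = [-230, -32]ᵀ.
Δ = 311·9 − 35² = 1574.
m = ((-230)·9 − 35·(-32))/1574 = -475/787; b = (311·(-32) − 35·(-230))/1574 = -951/787.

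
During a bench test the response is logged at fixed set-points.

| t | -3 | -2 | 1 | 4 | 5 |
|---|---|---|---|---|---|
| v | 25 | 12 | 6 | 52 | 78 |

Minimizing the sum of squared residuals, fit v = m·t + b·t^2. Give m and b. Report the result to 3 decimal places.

m = 0.669, b = 3.021

Normal-equation sums: Σt·t = 55, Σt·t^2 = 155, Σt^2·t^2 = 979.
Moment sums: Σt·v = 505, Σt^2·v = 3061.
MᵀM·[m, b]ᵀ = Mᵀv becomes [[55, 155]; [155, 979]]·[m, b]ᵀ = [505, 3061]ᵀ.
det = 55·979 − 155² = 29820.
m = (505·979 − 155·3061)/29820 = 997/1491; b = (55·3061 − 155·505)/29820 = 4504/1491.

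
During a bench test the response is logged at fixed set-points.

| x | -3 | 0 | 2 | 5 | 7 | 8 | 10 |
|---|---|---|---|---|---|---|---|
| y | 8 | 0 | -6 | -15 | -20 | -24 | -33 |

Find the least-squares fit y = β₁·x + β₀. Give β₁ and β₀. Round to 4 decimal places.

β₁ = -3.0579, β₀ = -0.1889

Entries of MᵀM: Σx·x = 251, Σx = 29, Σ1 = 7.
Right-hand side: Σx·y = -773, Σy = -90.
Δ = 251·7 − 29² = 916.
β₁ = ((-773)·7 − 29·(-90))/916 = -2801/916; β₀ = (251·(-90) − 29·(-773))/916 = -173/916.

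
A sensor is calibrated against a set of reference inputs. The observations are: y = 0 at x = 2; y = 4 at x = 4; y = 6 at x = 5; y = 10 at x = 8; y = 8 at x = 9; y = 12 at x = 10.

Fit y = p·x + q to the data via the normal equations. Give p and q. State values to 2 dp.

Sums needed: Σx·x = 290, Σx = 38, Σ1 = 6.
And Σx·y = 318, Σy = 40.
Normal equations: [[290, 38]; [38, 6]]·[p, q]ᵀ = [318, 40]ᵀ.
det = 290·6 − 38² = 296.
p = (318·6 − 38·40)/296 = 97/74; q = (290·40 − 38·318)/296 = -121/74.

p = 1.31, q = -1.64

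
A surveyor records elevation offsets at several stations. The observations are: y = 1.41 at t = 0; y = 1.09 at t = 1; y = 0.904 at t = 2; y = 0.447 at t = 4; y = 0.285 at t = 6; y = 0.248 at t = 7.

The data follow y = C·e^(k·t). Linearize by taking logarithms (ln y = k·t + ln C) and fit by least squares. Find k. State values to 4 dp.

k = -0.2595

Let Y = ln y. Fitting Y = k·t + ln C by least squares:
AᵀA = [[106.0000, 20.0000]; [20.0000, 6]], rhs = [-20.6283, -3.1259]ᵀ  (here Σt = 20.0000, Σ(t)² = 106.0000, Σln y = -3.1259, Σt·ln y = -20.6283).
Δ = 106.0000·6 − (20.0000)² = 236.0000; k = (-20.6283·6 − 20.0000·-3.1259)/236.0000 = -0.25954, ln C = (106.0000·-3.1259 − 20.0000·-20.6283)/236.0000 = 0.34414.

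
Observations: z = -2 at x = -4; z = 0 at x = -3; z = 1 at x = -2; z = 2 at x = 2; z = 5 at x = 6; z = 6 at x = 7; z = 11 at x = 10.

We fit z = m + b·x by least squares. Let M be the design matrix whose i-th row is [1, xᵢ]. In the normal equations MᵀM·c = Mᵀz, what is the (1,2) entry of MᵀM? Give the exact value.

16

Row 1 ↔ basis 1, column 2 ↔ basis x, so (MᵀM)_{1,2} = Σᵢ x = (1)·(-4) + (1)·(-3) + (1)·(-2) + (1)·(2) + (1)·(6) + (1)·(7) + (1)·(10) = 16.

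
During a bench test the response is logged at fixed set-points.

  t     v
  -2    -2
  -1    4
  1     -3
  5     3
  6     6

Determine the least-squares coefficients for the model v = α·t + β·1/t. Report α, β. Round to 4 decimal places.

Entries of MᵀM: Σt·t = 67, Σt·1/t = 5, Σ1/t·1/t = 1043/450.
Moment sums: Σt·v = 48, Σ1/t·v = -22/5.
Δ = 67·(1043/450) − 5² = 58631/450.
α = (48·(1043/450) − 5·(-22/5))/(58631/450) = 59964/58631; β = (67·(-22/5) − 5·48)/(58631/450) = -240660/58631.

α = 1.0227, β = -4.1047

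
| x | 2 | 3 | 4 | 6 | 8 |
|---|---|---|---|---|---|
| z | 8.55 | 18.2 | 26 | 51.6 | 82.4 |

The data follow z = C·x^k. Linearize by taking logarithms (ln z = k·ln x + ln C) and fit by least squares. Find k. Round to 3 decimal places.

k = 1.611

Let Y = ln z. Fitting Y = k·ln x + ln C by least squares:
Σln x = 7.0493, Σ(ln x)² = 11.1437, Σln z = 16.6606, Σln x·ln z = 25.4311.
Equations: 11.1437·k + 7.0493·ln C = 25.4311;  7.0493·k + 5·ln C = 16.6606.
Slope k = (n·Σln x·ln z − Σln x·Σln z)/(n·Σ(ln x)² − (Σln x)²) = (5·25.4311 − 7.0493·16.6606)/6.0265 = 1.61142; ln C = (Σln z − k·Σln x)/n = 1.06025.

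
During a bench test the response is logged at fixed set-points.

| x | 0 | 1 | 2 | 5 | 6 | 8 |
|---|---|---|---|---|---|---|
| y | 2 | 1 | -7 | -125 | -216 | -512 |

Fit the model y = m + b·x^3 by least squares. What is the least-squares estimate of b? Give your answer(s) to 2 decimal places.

b = -1.00

With design matrix A, AᵀA = [[6, 862]; [862, 324490]] and Aᵀy = [-857, -324480]ᵀ.
Δ = 6·324490 − 862² = 1203896.
m = ((-857)·324490 − 862·(-324480))/1203896 = 806915/601948; b = (6·(-324480) − 862·(-857))/1203896 = -604073/601948.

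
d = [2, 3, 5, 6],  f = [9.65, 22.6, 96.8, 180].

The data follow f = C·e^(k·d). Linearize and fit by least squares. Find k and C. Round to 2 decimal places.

k = 0.73, C = 2.37

Linearized form: ln f = k·d + ln C. From the 4 transformed points,
Over the data: Σd = 16.0000, Σ(d)² = 74.0000, Σln f = 15.1505, Σd·ln f = 67.9087.
Normal system: [[74.0000, 16.0000]; [16.0000, 4]]·[k, ln C]ᵀ = [67.9087, 15.1505]ᵀ.
Slope k = (n·Σd·ln f − Σd·Σln f)/(n·Σ(d)² − (Σd)²) = (4·67.9087 − 16.0000·15.1505)/40.0000 = 0.73067; ln C = (Σln f − k·Σd)/n = 0.86495, so C = exp(0.86495) = 2.37489.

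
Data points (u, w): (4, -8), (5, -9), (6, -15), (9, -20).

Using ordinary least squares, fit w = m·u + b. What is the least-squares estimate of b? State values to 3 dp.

b = 2.000

Compute the Gram sums: Σu·u = 158, Σu = 24, Σ1 = 4.
Right-hand side: Σu·w = -347, Σw = -52.
Eliminating b: 4·(row 1) − 24·(row 2) gives 56·m = 4·(-347) − 24·(-52) = -140, so m = -5/2.
Then b = ((-52) − 24·(-5/2))/4 = 2.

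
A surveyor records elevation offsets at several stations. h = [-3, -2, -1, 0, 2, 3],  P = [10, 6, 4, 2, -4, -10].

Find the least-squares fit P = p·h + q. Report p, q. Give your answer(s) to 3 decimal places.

Forming MᵀM = [[27, -1]; [-1, 6]] and MᵀP = [-84, 8]ᵀ gives MᵀM·[p, q]ᵀ = MᵀP.
Determinant 27·6 − (-1)² = 161.
p = ((-84)·6 − (-1)·8)/161 = -496/161; q = (27·8 − (-1)·(-84))/161 = 132/161.

p = -3.081, q = 0.820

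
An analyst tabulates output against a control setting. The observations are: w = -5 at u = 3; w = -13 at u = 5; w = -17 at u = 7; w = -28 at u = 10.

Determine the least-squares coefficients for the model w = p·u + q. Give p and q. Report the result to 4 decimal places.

Sums needed: Σu·u = 183, Σu = 25, Σ1 = 4.
Right-hand side: Σu·w = -479, Σw = -63.
So AᵀA·[p, q]ᵀ = Aᵀw: [[183, 25]; [25, 4]]·[p, q]ᵀ = [-479, -63]ᵀ.
Eliminating q: 4·(row 1) − 25·(row 2) gives 107·p = 4·(-479) − 25·(-63) = -341, so p = -341/107.
Then q = ((-63) − 25·(-341/107))/4 = 446/107.

p = -3.1869, q = 4.1682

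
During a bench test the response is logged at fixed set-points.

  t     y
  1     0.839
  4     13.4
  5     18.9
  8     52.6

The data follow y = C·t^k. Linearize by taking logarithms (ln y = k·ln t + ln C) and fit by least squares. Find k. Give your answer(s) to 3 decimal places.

Taking logs, ln y = k·ln t + ln C, so regress ln y on ln t.
Σln t = 5.0752, Σ(ln t)² = 8.8362, Σln y = 9.3216, Σln t·ln y = 16.5684.
Equations: 8.8362·k + 5.0752·ln C = 16.5684;  5.0752·k + 4·ln C = 9.3216.
Δ = 8.8362·4 − (5.0752)² = 9.5873; k = (16.5684·4 − 5.0752·9.3216)/9.5873 = 1.97813, ln C = (8.8362·9.3216 − 5.0752·16.5684)/9.5873 = -0.17944.

k = 1.978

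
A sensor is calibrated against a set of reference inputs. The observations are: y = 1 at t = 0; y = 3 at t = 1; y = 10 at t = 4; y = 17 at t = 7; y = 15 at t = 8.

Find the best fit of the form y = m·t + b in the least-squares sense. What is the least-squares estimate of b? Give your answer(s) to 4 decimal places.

Sums needed: Σt·t = 130, Σt = 20, Σ1 = 5.
And Σt·y = 282, Σy = 46.
Normal equations: [[130, 20]; [20, 5]]·[m, b]ᵀ = [282, 46]ᵀ.
Determinant 130·5 − 20² = 250.
m = (282·5 − 20·46)/250 = 49/25; b = (130·46 − 20·282)/250 = 34/25.

b = 1.3600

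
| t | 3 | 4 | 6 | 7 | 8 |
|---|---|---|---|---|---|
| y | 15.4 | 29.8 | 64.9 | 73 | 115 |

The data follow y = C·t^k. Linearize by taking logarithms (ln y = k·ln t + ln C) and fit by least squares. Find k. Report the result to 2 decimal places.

k = 1.95

Linearized form: ln y = k·ln t + ln C. From the 5 transformed points,
Σln t = 8.3020, Σ(ln t)² = 14.4498, Σln y = 19.3371, Σln t·ln y = 33.4022.
Equations: 14.4498·k + 8.3020·ln C = 33.4022;  8.3020·k + 5·ln C = 19.3371.
Solving (det = 3.3255): k = 1.94673, ln C = 0.63507.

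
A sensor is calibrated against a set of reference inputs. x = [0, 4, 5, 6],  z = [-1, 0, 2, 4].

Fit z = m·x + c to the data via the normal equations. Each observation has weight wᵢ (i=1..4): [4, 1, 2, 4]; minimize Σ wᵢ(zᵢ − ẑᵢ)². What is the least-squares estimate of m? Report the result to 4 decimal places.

m = 0.7714

Compute the Gram sums: Σwᵢ·x·x = 210, Σwᵢ·x = 38, Σwᵢ·1 = 11.
For MᵀWz: Σwᵢ·x·z = 116, Σwᵢ·z = 16.
det = 210·11 − 38² = 866.
m = (116·11 − 38·16)/866 = 334/433; c = (210·16 − 38·116)/866 = -524/433.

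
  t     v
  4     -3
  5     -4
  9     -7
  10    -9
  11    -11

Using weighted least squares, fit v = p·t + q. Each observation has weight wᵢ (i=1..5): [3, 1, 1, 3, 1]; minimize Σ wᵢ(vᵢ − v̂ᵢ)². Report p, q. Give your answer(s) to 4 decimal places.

p = -1.0262, q = 1.1953

Setting ∂/∂p … = 0 gives: 575·p + 67·q = -510;  67·p + 9·q = -58.
Eliminating q: 9·(row 1) − 67·(row 2) gives 686·p = 9·(-510) − 67·(-58) = -704, so p = -352/343.
Then q = ((-58) − 67·(-352/343))/9 = 410/343.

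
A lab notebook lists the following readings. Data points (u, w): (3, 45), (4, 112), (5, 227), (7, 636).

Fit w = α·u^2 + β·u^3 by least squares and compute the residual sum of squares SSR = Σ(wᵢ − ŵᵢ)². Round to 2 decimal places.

SSR = 2.79

Setting ∂/∂α … = 0 gives: 3363·α + 21199·β = 39036;  21199·α + 138099·β = 254906.
(Σu^2·u^2 = 3363, Σu^2·u^3 = 21199, Σu^3·u^3 = 138099, Σu^2·w = 39036, Σu^3·w = 254906.)
Determinant 3363·138099 − 21199² = 15029336.
α = (39036·138099 − 21199·254906)/15029336 = -6459865/7514668; β = (3363·254906 − 21199·39036)/15029336 = 14862357/7514668.
Residuals: -2492397/3757334, -1547548/1878667, 2382909/1878667, -137587/536762; SSR = 10494745/3757334.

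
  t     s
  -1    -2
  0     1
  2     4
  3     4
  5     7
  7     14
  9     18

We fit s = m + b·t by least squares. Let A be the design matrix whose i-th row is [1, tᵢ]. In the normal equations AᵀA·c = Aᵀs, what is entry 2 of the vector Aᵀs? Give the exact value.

317

Entry 2 ↔ basis t, so (Aᵀs)_{2} = Σᵢ (t)·sᵢ = (-1)·(-2) + (0)·(1) + (2)·(4) + (3)·(4) + (5)·(7) + (7)·(14) + (9)·(18) = 317.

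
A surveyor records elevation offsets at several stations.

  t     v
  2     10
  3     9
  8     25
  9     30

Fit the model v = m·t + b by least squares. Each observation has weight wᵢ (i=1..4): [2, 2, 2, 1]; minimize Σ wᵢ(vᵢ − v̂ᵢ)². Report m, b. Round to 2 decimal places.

From the data, Σwᵢ·t·t = 235, Σwᵢ·t = 35, Σwᵢ·1 = 7.
Moment sums: Σwᵢ·t·v = 764, Σwᵢ·v = 118.
Determinant 235·7 − 35² = 420.
m = (764·7 − 35·118)/420 = 29/10; b = (235·118 − 35·764)/420 = 33/14.

m = 2.90, b = 2.36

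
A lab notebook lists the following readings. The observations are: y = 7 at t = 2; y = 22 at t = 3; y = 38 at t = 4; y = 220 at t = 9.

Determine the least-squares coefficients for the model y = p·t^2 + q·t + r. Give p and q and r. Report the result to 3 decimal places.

With design matrix X, XᵀX = [[6914, 828, 110]; [828, 110, 18]; [110, 18, 4]] and Xᵀy = [18654, 2212, 287]ᵀ.
Row-reducing yields p = 5557/1892, q = -3755/1892, r = -169/1892.

p = 2.937, q = -1.985, r = -0.089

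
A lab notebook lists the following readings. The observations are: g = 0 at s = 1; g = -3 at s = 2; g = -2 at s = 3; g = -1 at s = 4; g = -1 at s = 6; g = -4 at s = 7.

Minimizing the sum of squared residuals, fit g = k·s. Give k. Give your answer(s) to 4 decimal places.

The normal system XᵀX·[k]ᵀ = Xᵀg is [[115]]·[k]ᵀ = [-50]ᵀ.
Hence k = -50 / 115 ≈ -0.434783.

k = -0.4348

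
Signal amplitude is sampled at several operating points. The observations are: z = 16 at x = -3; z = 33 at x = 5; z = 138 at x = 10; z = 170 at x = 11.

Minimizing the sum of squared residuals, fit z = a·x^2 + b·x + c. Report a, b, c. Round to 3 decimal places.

The normal equations are: 25347·a + 2429·b + 255·c = 35339;  2429·a + 255·b + 23·c = 3367;  255·a + 23·b + 4·c = 357.
Inverting the 3×3 Gram matrix, [a, b, c]ᵀ = [557863/378004, -328235/378004, 30221/189002]ᵀ.

a = 1.476, b = -0.868, c = 0.160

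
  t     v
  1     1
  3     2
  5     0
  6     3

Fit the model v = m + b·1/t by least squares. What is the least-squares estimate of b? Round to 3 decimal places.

The normal system XᵀX·[m, b]ᵀ = Xᵀv is [[4, 17/10]; [17/10, 1061/900]]·[m, b]ᵀ = [6, 13/6]ᵀ.
det = 4·(1061/900) − (17/10)² = 1643/900.
m = (6·(1061/900) − (17/10)·(13/6))/(1643/900) = 3051/1643; b = (4·(13/6) − (17/10)·6)/(1643/900) = -1380/1643.

b = -0.840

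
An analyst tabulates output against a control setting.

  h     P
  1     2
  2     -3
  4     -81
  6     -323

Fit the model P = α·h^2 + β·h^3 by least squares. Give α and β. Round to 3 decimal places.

α = 2.911, β = -1.981

Setting ∂/∂α … = 0 gives: 1569·α + 8833·β = -12934;  8833·α + 50817·β = -74974.
Determinant 1569·50817 − 8833² = 1709984.
α = ((-12934)·50817 − 8833·(-74974))/1709984 = 622283/213748; β = (1569·(-74974) − 8833·(-12934))/1709984 = -423523/213748.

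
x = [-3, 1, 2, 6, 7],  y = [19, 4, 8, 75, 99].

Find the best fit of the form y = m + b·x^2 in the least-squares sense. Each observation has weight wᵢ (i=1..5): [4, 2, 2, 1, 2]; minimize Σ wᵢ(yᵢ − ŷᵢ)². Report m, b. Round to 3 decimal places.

Normal-equation sums: Σwᵢ·1 = 11, Σwᵢ·x^2 = 180, Σwᵢ·x^2·x^2 = 6456.
And Σwᵢ·y = 373, Σwᵢ·x^2·y = 13158.
MᵀWM·[m, b]ᵀ = MᵀWy becomes [[11, 180]; [180, 6456]]·[m, b]ᵀ = [373, 13158]ᵀ.
Eliminating b: 6456·(row 1) − 180·(row 2) gives 38616·m = 6456·373 − 180·13158 = 39648, so m = 1652/1609.
Then b = (13158 − 180·(1652/1609))/6456 = 12933/6436.

m = 1.027, b = 2.009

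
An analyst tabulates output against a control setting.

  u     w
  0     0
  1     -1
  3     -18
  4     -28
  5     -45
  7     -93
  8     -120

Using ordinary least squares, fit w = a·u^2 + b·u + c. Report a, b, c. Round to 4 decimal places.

a = -1.9443, b = 0.4965, c = -0.0059

Compute the Gram sums: Σu^2·u^2 = 7460, Σu^2·u = 1072, Σu^2 = 164, Σu·u = 164, Σu = 28, Σ1 = 7.
Right-hand side: Σu^2·w = -13973, Σu·w = -2003, Σw = -305.
So XᵀX·[a, b, c]ᵀ = Xᵀw: [[7460, 1072, 164]; [1072, 164, 28]; [164, 28, 7]]·[a, b, c]ᵀ = [-13973, -2003, -305]ᵀ.
Row-reducing yields a = -3943/2028, b = 1007/2028, c = -1/169.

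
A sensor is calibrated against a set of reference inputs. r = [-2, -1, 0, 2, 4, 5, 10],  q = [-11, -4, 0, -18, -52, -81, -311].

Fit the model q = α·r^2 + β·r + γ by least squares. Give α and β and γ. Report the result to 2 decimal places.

α = -2.99, β = -1.03, γ = -1.40

The normal system MᵀM·[α, β, γ]ᵀ = Mᵀq is [[10914, 1188, 150]; [1188, 150, 18]; [150, 18, 7]]·[α, β, γ]ᵀ = [-34077, -3733, -477]ᵀ.
Inverting the 3×3 Gram matrix, [α, β, γ]ᵀ = [-180169/60242, -14341/13902, -42249/30121]ᵀ.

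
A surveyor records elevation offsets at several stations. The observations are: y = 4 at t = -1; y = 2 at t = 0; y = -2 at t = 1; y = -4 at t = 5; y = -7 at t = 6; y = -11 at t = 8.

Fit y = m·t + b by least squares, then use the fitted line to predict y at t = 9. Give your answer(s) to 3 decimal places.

ŷ = -11.641

Entries of MᵀM: Σt·t = 127, Σt = 19, Σ1 = 6.
Moment sums: Σt·y = -156, Σy = -18.
MᵀM·[m, b]ᵀ = Mᵀy becomes [[127, 19]; [19, 6]]·[m, b]ᵀ = [-156, -18]ᵀ.
Determinant 127·6 − 19² = 401.
m = ((-156)·6 − 19·(-18))/401 = -594/401; b = (127·(-18) − 19·(-156))/401 = 678/401.
At t = 9: ŷ = (-594/401)·(9) + (678/401)·(1) = -4668/401.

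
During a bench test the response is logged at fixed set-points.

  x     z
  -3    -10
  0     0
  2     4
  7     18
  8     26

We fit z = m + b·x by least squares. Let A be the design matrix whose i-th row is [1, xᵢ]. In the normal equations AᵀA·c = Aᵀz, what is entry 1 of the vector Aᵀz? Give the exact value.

Entry 1 ↔ basis 1, so (Aᵀz)_{1} = Σᵢ zᵢ = (1)·(-10) + (1)·(0) + (1)·(4) + (1)·(18) + (1)·(26) = 38.

38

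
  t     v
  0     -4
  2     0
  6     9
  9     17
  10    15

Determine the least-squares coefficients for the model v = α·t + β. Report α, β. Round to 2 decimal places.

α = 2.09, β = -3.89

MᵀM·[α, β]ᵀ = Mᵀv reads: 221·α + 27·β = 357;  27·α + 5·β = 37.
Eliminating β: 5·(row 1) − 27·(row 2) gives 376·α = 5·357 − 27·37 = 786, so α = 393/188.
Then β = (37 − 27·(393/188))/5 = -731/188.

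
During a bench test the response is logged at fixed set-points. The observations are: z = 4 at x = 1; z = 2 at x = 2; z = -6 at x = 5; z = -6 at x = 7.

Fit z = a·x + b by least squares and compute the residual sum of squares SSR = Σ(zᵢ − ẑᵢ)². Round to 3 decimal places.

Setting ∂/∂a … = 0 gives: 79·a + 15·b = -64;  15·a + 4·b = -6.
(Σx·x = 79, Σx = 15, Σ1 = 4, Σx·z = -64, Σz = -6.)
Δ = 79·4 − 15² = 91.
a = ((-64)·4 − 15·(-6))/91 = -166/91; b = (79·(-6) − 15·(-64))/91 = 486/91.
Residuals: 44/91, 4/13, -202/91, 10/7; SSR = 664/91.

SSR = 7.297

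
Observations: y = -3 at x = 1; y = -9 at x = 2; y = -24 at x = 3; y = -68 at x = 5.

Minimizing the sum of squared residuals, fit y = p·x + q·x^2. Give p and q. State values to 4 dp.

Entries of MᵀM: Σx·x = 39, Σx·x^2 = 161, Σx^2·x^2 = 723.
Right-hand side: Σx·y = -433, Σx^2·y = -1955.
So MᵀM·[p, q]ᵀ = Mᵀy: [[39, 161]; [161, 723]]·[p, q]ᵀ = [-433, -1955]ᵀ.
Eliminating q: 723·(row 1) − 161·(row 2) gives 2276·p = 723·(-433) − 161·(-1955) = 1696, so p = 424/569.
Then q = ((-1955) − 161·(424/569))/723 = -1633/569.

p = 0.7452, q = -2.8699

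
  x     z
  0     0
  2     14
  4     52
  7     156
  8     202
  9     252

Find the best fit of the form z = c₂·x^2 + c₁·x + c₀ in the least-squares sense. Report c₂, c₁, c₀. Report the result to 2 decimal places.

Setting ∂/∂c₂ … = 0 gives: 13330·c₂ + 1656·c₁ + 214·c₀ = 41872;  1656·c₂ + 214·c₁ + 30·c₀ = 5212;  214·c₂ + 30·c₁ + 6·c₀ = 676.
(Σx^2·x^2 = 13330, Σx^2·x = 1656, Σx^2 = 214, Σx·x = 214, Σx = 30, Σ1 = 6, Σx^2·z = 41872, Σx·z = 5212, Σz = 676.)
Inverting the 3×3 Gram matrix, [c₂, c₁, c₀]ᵀ = [9476/3185, 4406/3185, -1164/3185]ᵀ.

c₂ = 2.98, c₁ = 1.38, c₀ = -0.37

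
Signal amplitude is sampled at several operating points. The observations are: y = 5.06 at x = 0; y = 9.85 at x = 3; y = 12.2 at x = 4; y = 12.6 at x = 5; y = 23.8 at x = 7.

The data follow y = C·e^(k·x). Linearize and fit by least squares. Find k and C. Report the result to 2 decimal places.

k = 0.21, C = 5.03

With ln yᵢ as the transformed response and xᵢ as the regressor:
Σx = 19.0000, Σ(x)² = 99.0000, Σln y = 12.1137, Σx·ln y = 51.7244.
Equations: 99.0000·k + 19.0000·ln C = 51.7244;  19.0000·k + 5·ln C = 12.1137.
Δ = 99.0000·5 − (19.0000)² = 134.0000; k = (51.7244·5 − 19.0000·12.1137)/134.0000 = 0.21241, ln C = (99.0000·12.1137 − 19.0000·51.7244)/134.0000 = 1.61558, so C = exp(1.61558) = 5.03080.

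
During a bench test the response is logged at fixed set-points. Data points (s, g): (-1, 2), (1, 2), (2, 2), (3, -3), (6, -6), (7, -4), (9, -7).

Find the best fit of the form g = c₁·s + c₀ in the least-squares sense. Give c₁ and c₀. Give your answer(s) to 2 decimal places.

c₁ = -1.01, c₀ = 1.91

Entries of XᵀX: Σs·s = 181, Σs = 27, Σ1 = 7.
Right-hand side: Σs·g = -132, Σg = -14.
XᵀX·[c₁, c₀]ᵀ = Xᵀg becomes [[181, 27]; [27, 7]]·[c₁, c₀]ᵀ = [-132, -14]ᵀ.
Δ = 181·7 − 27² = 538.
c₁ = ((-132)·7 − 27·(-14))/538 = -273/269; c₀ = (181·(-14) − 27·(-132))/538 = 515/269.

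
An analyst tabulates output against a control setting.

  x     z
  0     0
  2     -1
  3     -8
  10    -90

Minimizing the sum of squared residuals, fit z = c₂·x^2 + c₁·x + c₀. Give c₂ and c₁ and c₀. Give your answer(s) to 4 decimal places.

c₂ = -0.9472, c₁ = 0.4271, c₀ = 0.4073

Sums needed: Σx^2·x^2 = 10097, Σx^2·x = 1035, Σx^2 = 113, Σx·x = 113, Σx = 15, Σ1 = 4.
And Σx^2·z = -9076, Σx·z = -926, Σz = -99.
Row-reducing yields c₂ = -34513/36436, c₁ = 15563/36436, c₀ = 3710/9109.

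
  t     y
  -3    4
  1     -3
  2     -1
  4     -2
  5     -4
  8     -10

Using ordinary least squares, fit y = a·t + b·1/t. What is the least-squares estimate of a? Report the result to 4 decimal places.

The normal system MᵀM·[a, b]ᵀ = Mᵀy is [[119, 6]; [6, 21301/14400]]·[a, b]ᵀ = [-125, -443/60]ᵀ.
Δ = 119·(21301/14400) − 6² = 2016419/14400.
a = ((-125)·(21301/14400) − 6·(-443/60))/(2016419/14400) = -2024705/2016419; b = (119·(-443/60) − 6·(-125))/(2016419/14400) = -1852080/2016419.

a = -1.0041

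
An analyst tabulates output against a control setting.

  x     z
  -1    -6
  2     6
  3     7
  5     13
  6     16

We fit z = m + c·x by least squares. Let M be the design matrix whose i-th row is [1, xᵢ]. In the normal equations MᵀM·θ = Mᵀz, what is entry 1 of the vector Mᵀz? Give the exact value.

36

Entry 1 ↔ basis 1, so (Mᵀz)_{1} = Σᵢ zᵢ = (1)·(-6) + (1)·(6) + (1)·(7) + (1)·(13) + (1)·(16) = 36.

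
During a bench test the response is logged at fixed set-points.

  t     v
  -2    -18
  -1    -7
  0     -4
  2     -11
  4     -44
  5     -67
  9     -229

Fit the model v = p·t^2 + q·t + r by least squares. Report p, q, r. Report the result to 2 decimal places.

p = -2.99, q = 1.84, r = -2.72

Compute the Gram sums: Σt^2·t^2 = 7475, Σt^2·t = 917, Σt^2 = 131, Σt·t = 131, Σt = 17, Σ1 = 7.
Right-hand side: Σt^2·v = -21051, Σt·v = -2551, Σv = -380.
So XᵀX·[p, q, r]ᵀ = Xᵀv: [[7475, 917, 131]; [917, 131, 17]; [131, 17, 7]]·[p, q, r]ᵀ = [-21051, -2551, -380]ᵀ.
Row-reducing yields p = -482219/161076, q = 295667/161076, r = -72965/26846.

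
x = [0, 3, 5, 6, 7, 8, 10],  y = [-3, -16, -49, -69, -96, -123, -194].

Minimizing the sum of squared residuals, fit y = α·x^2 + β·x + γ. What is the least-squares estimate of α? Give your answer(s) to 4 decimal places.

α = -2.0107

From the data, Σx^2·x^2 = 18499, Σx^2·x = 2223, Σx^2 = 283, Σx·x = 283, Σx = 39, Σ1 = 7.
Right-hand side: Σx^2·y = -35829, Σx·y = -4303, Σy = -550.
So AᵀA·[α, β, γ]ᵀ = Aᵀy: [[18499, 2223, 283]; [2223, 283, 39]; [283, 39, 7]]·[α, β, γ]ᵀ = [-35829, -4303, -550]ᵀ.
Row-reducing yields α = -81121/40344, β = 12441/13448, γ = -49111/20172.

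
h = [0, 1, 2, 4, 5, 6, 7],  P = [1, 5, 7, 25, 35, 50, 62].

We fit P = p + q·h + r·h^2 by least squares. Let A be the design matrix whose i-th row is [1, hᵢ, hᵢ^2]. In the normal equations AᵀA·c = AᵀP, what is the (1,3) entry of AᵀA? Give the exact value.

Row 1 ↔ basis 1, column 3 ↔ basis h^2, so (AᵀA)_{1,3} = Σᵢ h^2 = (1)·(0) + (1)·(1) + (1)·(4) + (1)·(16) + (1)·(25) + (1)·(36) + (1)·(49) = 131.

131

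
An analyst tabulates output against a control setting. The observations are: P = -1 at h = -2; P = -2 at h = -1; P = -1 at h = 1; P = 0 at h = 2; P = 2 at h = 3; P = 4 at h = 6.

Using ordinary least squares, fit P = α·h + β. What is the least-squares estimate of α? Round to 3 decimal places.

α = 0.723

The normal system XᵀX·[α, β]ᵀ = XᵀP is [[55, 9]; [9, 6]]·[α, β]ᵀ = [33, 2]ᵀ.
Eliminating β: 6·(row 1) − 9·(row 2) gives 249·α = 6·33 − 9·2 = 180, so α = 60/83.
Then β = (2 − 9·(60/83))/6 = -187/249.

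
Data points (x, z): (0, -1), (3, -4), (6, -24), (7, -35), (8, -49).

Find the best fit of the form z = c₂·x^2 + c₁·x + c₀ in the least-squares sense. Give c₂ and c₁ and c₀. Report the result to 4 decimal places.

Setting ∂/∂c₂ … = 0 gives: 7874·c₂ + 1098·c₁ + 158·c₀ = -5751;  1098·c₂ + 158·c₁ + 24·c₀ = -793;  158·c₂ + 24·c₁ + 5·c₀ = -113.
Inverting the 3×3 Gram matrix, [c₂, c₁, c₀]ᵀ = [-10261/9984, 7653/3328, -5797/4992]ᵀ.

c₂ = -1.0277, c₁ = 2.2996, c₀ = -1.1613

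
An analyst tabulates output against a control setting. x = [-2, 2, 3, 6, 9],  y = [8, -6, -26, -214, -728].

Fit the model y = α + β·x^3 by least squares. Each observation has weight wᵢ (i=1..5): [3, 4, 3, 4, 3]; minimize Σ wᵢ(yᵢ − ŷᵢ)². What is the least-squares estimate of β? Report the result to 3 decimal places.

MᵀWM·[α, β]ᵀ = MᵀWy reads: 17·α + 3140·β = -3118;  3140·α + 1783582·β = -1779522.
Determinant 17·1783582 − 3140² = 20461294.
α = ((-3118)·1783582 − 3140·(-1779522))/20461294 = 13245202/10230647; β = (17·(-1779522) − 3140·(-3118))/20461294 = -10230677/10230647.

β = -1.000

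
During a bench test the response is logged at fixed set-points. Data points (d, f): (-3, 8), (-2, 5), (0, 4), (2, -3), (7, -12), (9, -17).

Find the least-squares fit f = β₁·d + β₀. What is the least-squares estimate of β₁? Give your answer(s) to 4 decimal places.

The normal system AᵀA·[β₁, β₀]ᵀ = Aᵀf is [[147, 13]; [13, 6]]·[β₁, β₀]ᵀ = [-277, -15]ᵀ.
Eliminating β₀: 6·(row 1) − 13·(row 2) gives 713·β₁ = 6·(-277) − 13·(-15) = -1467, so β₁ = -1467/713.
Then β₀ = ((-15) − 13·(-1467/713))/6 = 1396/713.

β₁ = -2.0575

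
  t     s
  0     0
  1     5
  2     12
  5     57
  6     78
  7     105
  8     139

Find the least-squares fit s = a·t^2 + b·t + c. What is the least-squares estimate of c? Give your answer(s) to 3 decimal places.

c = 1.111

Normal-equation sums: Σt^2·t^2 = 8435, Σt^2·t = 1205, Σt^2 = 179, Σt·t = 179, Σt = 29, Σ1 = 7.
Moment sums: Σt^2·s = 18327, Σt·s = 2629, Σs = 396.
AᵀA·[a, b, c]ᵀ = Aᵀs becomes [[8435, 1205, 179]; [1205, 179, 29]; [179, 29, 7]]·[a, b, c]ᵀ = [18327, 2629, 396]ᵀ.
Inverting the 3×3 Gram matrix, [a, b, c]ᵀ = [21529/10752, 11051/10752, 1991/1792]ᵀ.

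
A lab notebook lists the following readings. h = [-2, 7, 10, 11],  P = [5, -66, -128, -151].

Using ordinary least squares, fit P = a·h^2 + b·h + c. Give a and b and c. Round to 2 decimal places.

a = -1.03, b = -2.77, c = 3.61

The normal equations are: 27058·a + 2666·b + 274·c = -34285;  2666·a + 274·b + 26·c = -3413;  274·a + 26·b + 4·c = -340.
Solving the 3×3 system (Gaussian elimination) gives a = -499/484, b = -6697/2420, c = 4369/1210.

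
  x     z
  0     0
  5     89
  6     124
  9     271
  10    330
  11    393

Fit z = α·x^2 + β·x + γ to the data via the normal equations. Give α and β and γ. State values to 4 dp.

α = 2.9994, β = 2.9242, γ = -0.2789

The normal equations are: 33123·α + 3401·β + 363·γ = 109193;  3401·α + 363·β + 41·γ = 11251;  363·α + 41·β + 6·γ = 1207.
Row-reducing yields α = 24817/8274, β = 8065/2758, γ = -1154/4137.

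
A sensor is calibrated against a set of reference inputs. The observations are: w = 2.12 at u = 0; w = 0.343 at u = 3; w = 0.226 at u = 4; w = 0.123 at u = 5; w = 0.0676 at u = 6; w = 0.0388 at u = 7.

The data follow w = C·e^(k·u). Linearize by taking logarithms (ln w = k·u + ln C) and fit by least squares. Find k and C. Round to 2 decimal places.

With ln wᵢ as the transformed response and uᵢ as the regressor:
AᵀA = [[135.0000, 25.0000]; [25.0000, 6]], rhs = [-58.5470, -9.8449]ᵀ  (here Σu = 25.0000, Σ(u)² = 135.0000, Σln w = -9.8449, Σu·ln w = -58.5470).
Slope k = (n·Σu·ln w − Σu·Σln w)/(n·Σ(u)² − (Σu)²) = (6·-58.5470 − 25.0000·-9.8449)/185.0000 = -0.56843; ln C = (Σln w − k·Σu)/n = 0.72766, so C = exp(0.72766) = 2.07023.

k = -0.57, C = 2.07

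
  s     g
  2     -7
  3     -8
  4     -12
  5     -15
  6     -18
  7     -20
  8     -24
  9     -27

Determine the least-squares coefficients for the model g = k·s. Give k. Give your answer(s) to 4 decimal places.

k = -2.9718

With design matrix X, XᵀX = [[284]] and Xᵀg = [-844]ᵀ.
k = (-844)/284 = -2.97183.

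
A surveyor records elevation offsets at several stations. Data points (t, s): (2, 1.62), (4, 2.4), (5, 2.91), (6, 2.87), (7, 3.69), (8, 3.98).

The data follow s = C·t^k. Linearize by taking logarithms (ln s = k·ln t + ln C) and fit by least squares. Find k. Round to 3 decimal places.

Let Y = ln s. Fitting Y = k·ln t + ln C by least squares:
Over the data: Σln t = 9.5060, Σ(ln t)² = 16.3136, Σln s = 6.1673, Σln t·ln s = 10.5692.
Normal system: [[16.3136, 9.5060]; [9.5060, 6]]·[k, ln C]ᵀ = [10.5692, 6.1673]ᵀ.
Δ = 16.3136·6 − (9.5060)² = 7.5177; k = (10.5692·6 − 9.5060·6.1673)/7.5177 = 0.63703, ln C = (16.3136·6.1673 − 9.5060·10.5692)/7.5177 = 0.01860.

k = 0.637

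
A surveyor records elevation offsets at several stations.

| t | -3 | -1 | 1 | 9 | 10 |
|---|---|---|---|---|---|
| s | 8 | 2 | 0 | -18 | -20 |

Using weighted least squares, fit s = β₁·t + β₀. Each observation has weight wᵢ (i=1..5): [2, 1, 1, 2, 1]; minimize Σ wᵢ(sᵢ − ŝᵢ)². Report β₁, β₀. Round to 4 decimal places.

Sums needed: Σwᵢ·t·t = 282, Σwᵢ·t = 22, Σwᵢ·1 = 7.
And Σwᵢ·t·s = -574, Σwᵢ·s = -38.
AᵀWA·[β₁, β₀]ᵀ = AᵀWs becomes [[282, 22]; [22, 7]]·[β₁, β₀]ᵀ = [-574, -38]ᵀ.
Determinant 282·7 − 22² = 1490.
β₁ = ((-574)·7 − 22·(-38))/1490 = -1591/745; β₀ = (282·(-38) − 22·(-574))/1490 = 956/745.

β₁ = -2.1356, β₀ = 1.2832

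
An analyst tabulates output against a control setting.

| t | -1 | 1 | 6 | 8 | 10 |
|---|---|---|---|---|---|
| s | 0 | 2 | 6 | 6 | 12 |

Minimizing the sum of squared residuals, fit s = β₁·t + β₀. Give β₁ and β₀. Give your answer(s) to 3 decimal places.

Sums needed: Σt·t = 202, Σt = 24, Σ1 = 5.
For Mᵀs: Σt·s = 206, Σs = 26.
MᵀM·[β₁, β₀]ᵀ = Mᵀs becomes [[202, 24]; [24, 5]]·[β₁, β₀]ᵀ = [206, 26]ᵀ.
det = 202·5 − 24² = 434.
β₁ = (206·5 − 24·26)/434 = 29/31; β₀ = (202·26 − 24·206)/434 = 22/31.

β₁ = 0.935, β₀ = 0.710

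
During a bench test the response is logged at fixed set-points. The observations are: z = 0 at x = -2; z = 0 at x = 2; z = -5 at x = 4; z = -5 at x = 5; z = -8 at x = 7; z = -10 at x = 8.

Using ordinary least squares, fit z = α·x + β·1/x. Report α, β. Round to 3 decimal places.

From the data, Σx·x = 162, Σx·1/x = 6, Σ1/x·1/x = 50061/78400.
And Σx·z = -181, Σ1/x·z = -65/14.
Eliminating β: (50061/78400)·(row 1) − 6·(row 2) gives (2643741/39200)·α = (50061/78400)·(-181) − 6·(-65/14) = -6877041/78400, so α = -2292347/1762494.
Then β = ((-65/14) − 6·(-2292347/1762494))/(50061/78400) = 4362400/881247.

α = -1.301, β = 4.950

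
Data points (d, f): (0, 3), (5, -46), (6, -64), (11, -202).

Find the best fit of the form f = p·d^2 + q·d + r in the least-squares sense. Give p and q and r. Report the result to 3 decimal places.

p = -1.483, q = -2.314, r = 2.971

From the data, Σd^2·d^2 = 16562, Σd^2·d = 1672, Σd^2 = 182, Σd·d = 182, Σd = 22, Σ1 = 4.
Right-hand side: Σd^2·f = -27896, Σd·f = -2836, Σf = -309.
XᵀX·[p, q, r]ᵀ = Xᵀf becomes [[16562, 1672, 182]; [1672, 182, 22]; [182, 22, 4]]·[p, q, r]ᵀ = [-27896, -2836, -309]ᵀ.
Inverting the 3×3 Gram matrix, [p, q, r]ᵀ = [-89/60, -8471/3660, 725/244]ᵀ.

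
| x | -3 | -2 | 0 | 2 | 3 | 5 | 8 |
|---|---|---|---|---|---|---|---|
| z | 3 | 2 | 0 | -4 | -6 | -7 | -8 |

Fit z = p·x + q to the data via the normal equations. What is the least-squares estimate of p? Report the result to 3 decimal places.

p = -1.110

Entries of AᵀA: Σx·x = 115, Σx = 13, Σ1 = 7.
For Aᵀz: Σx·z = -138, Σz = -20.
Eliminating q: 7·(row 1) − 13·(row 2) gives 636·p = 7·(-138) − 13·(-20) = -706, so p = -353/318.
Then q = ((-20) − 13·(-353/318))/7 = -253/318.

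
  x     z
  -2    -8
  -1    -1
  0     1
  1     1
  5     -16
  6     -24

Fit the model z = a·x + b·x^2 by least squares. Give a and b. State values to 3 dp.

a = 1.689, b = -0.958

The normal system AᵀA·[a, b]ᵀ = Aᵀz is [[67, 333]; [333, 1939]]·[a, b]ᵀ = [-206, -1296]ᵀ.
Determinant 67·1939 − 333² = 19024.
a = ((-206)·1939 − 333·(-1296))/19024 = 16067/9512; b = (67·(-1296) − 333·(-206))/19024 = -9117/9512.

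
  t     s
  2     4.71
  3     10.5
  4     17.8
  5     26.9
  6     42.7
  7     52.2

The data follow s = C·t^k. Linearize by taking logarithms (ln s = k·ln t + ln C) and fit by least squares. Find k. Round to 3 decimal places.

k = 1.943

Linearized form: ln s = k·ln t + ln C. From the 6 transformed points,
Σln t = 8.5252, Σ(ln t)² = 13.1965, Σln s = 17.7817, Σln t·ln s = 27.3702.
Equations: 13.1965·k + 8.5252·ln C = 27.3702;  8.5252·k + 6·ln C = 17.7817.
Solving (det = 6.5005): k = 1.94284, ln C = 0.20311.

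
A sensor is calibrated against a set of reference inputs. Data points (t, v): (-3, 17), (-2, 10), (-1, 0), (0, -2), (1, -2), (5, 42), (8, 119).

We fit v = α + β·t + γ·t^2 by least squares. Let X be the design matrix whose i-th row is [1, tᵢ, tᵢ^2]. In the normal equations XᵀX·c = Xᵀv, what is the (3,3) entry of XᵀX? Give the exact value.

Row 3 ↔ basis t^2, column 3 ↔ basis t^2, so (XᵀX)_{3,3} = Σᵢ (t^2)·(t^2) = (9)·(9) + (4)·(4) + (1)·(1) + (0)·(0) + (1)·(1) + (25)·(25) + (64)·(64) = 4820.

4820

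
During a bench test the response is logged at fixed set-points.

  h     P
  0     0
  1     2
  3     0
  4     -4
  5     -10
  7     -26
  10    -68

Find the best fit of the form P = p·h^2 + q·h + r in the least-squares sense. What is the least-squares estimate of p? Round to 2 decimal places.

Sums needed: Σh^2·h^2 = 13364, Σh^2·h = 1560, Σh^2 = 200, Σh·h = 200, Σh = 30, Σ1 = 7.
Moment sums: Σh^2·P = -8386, Σh·P = -926, ΣP = -106.
So AᵀA·[p, q, r]ᵀ = AᵀP: [[13364, 1560, 200]; [1560, 200, 30]; [200, 30, 7]]·[p, q, r]ᵀ = [-8386, -926, -106]ᵀ.
Row-reducing yields p = -8947/9170, q = 137399/45850, r = -501/4585.

p = -0.98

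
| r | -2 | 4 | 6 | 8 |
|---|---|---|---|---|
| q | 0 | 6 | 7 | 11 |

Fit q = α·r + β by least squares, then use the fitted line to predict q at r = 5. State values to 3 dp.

q̂ = 7.036

Forming MᵀM = [[120, 16]; [16, 4]] and Mᵀq = [154, 24]ᵀ gives MᵀM·[α, β]ᵀ = Mᵀq.
Eliminating β: 4·(row 1) − 16·(row 2) gives 224·α = 4·154 − 16·24 = 232, so α = 29/28.
Then β = (24 − 16·(29/28))/4 = 13/7.
At r = 5: q̂ = (29/28)·(5) + (13/7)·(1) = 197/28.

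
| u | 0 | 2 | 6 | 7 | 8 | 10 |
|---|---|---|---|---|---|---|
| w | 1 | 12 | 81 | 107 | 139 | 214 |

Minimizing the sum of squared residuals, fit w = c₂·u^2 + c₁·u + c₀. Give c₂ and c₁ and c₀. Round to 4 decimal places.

c₂ = 2.0099, c₁ = 1.1499, c₀ = 1.2596

Setting ∂/∂c₂ … = 0 gives: 17809·c₂ + 2079·c₁ + 253·c₀ = 38503;  2079·c₂ + 253·c₁ + 33·c₀ = 4511;  253·c₂ + 33·c₁ + 6·c₀ = 554.
Solving the 3×3 system (Gaussian elimination) gives c₂ = 10391/5170, c₁ = 1189/1034, c₀ = 296/235.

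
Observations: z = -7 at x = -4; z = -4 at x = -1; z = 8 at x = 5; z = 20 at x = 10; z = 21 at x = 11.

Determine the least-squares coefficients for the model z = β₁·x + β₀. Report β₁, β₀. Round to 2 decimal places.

β₁ = 1.96, β₀ = -0.65

Normal-equation sums: Σx·x = 263, Σx = 21, Σ1 = 5.
For Mᵀz: Σx·z = 503, Σz = 38.
MᵀM·[β₁, β₀]ᵀ = Mᵀz becomes [[263, 21]; [21, 5]]·[β₁, β₀]ᵀ = [503, 38]ᵀ.
Eliminating β₀: 5·(row 1) − 21·(row 2) gives 874·β₁ = 5·503 − 21·38 = 1717, so β₁ = 1717/874.
Then β₀ = (38 − 21·(1717/874))/5 = -569/874.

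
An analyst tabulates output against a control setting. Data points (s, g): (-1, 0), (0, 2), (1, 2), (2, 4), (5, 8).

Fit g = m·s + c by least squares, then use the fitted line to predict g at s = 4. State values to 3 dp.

ĝ = 6.585

From the data, Σs·s = 31, Σs = 7, Σ1 = 5.
For Mᵀg: Σs·g = 50, Σg = 16.
Δ = 31·5 − 7² = 106.
m = (50·5 − 7·16)/106 = 69/53; c = (31·16 − 7·50)/106 = 73/53.
At s = 4: ĝ = (69/53)·(4) + (73/53)·(1) = 349/53.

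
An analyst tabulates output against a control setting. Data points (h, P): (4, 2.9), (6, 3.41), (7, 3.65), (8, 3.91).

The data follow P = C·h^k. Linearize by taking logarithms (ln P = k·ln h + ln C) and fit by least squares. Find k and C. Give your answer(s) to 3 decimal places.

Linearized form: ln P = k·ln h + ln C. From the 4 transformed points,
Sums: Σln h = 7.2034, Σ(ln h)² = 13.2429, Σln P = 4.9497, Σln h·ln P = 9.0288.
Normal system: [[13.2429, 7.2034]; [7.2034, 4]]·[k, ln C]ᵀ = [9.0288, 4.9497]ᵀ.
Δ = 13.2429·4 − (7.2034)² = 1.0824; k = (9.0288·4 − 7.2034·4.9497)/1.0824 = 0.42552, ln C = (13.2429·4.9497 − 7.2034·9.0288)/1.0824 = 0.47113, so C = exp(0.47113) = 1.60180.

k = 0.426, C = 1.602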